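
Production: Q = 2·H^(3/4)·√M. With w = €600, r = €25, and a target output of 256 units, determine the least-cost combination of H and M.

H* = 16, M* = 256

Cost minimization requires the marginal rate of technical substitution to equal the input-price ratio: MP_H/MP_M = w/r.
Here MP_H/MP_M = (3/4)·(M/H)/(1/2) = 1.5·(M/H). Setting this equal to 600/25 = 24 gives M = 16H.
Substituting into Q = 256: 2·H^(3/4)·(16H)^(1/2) = 256.
Solving, H = 16 and M = 256.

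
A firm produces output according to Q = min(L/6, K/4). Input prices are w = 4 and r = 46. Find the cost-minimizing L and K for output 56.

L* = 336, K* = 224

With a fixed-proportions technology, the cost-minimizing bundle uses no slack in either input: L/6 = K/4 = Q.
So L = 6·56 = 336 and K = 4·56 = 224.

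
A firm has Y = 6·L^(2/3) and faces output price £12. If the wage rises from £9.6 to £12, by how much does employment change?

From P·MP_L = w with MP_L = 4·L^(-1/3), the labor demand is L(w) = (48/w)^(3).
At w = 9.6: L = 125. At w = 12: L = 64.
ΔL = 64 − 125 = -61.

ΔL = -61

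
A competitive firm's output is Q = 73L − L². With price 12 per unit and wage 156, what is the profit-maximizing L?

The marginal product of L is MP_L = 73 − 2L.
A price-taking firm hires until the value of the marginal product equals the wage: P·MP_L = w, so 12·(73 − 2L) = 156.
Then 73 − 2L = 13, giving L = 30.

L* = 30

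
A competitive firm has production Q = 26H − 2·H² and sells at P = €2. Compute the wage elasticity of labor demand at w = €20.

From P·MP_H = w with MP_H = 26 − 4H, labor demand is H(w) = (26 − w/2)/4.
dH/dw = −1/(8) = -0.125.
At w = 20, H = 4, so ε = (dH/dw)·(w/H) = (-0.125)·(20/4) = -0.625.

ε = -0.625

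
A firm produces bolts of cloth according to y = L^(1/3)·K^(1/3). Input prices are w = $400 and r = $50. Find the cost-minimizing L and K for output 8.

Cost minimization requires the marginal rate of technical substitution to equal the input-price ratio: MP_L/MP_K = w/r.
Here MP_L/MP_K = (1/3)·(K/L)/(1/3) = (K/L). Setting this equal to 400/50 = 8 gives K = 8L.
Substituting into y = 8: L^(1/3)·(8L)^(1/3) = 8.
Solving, L = 8 and K = 64.

L* = 8, K* = 64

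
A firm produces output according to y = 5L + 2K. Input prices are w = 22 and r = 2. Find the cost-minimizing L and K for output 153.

The inputs are perfect substitutes, so the firm uses whichever has the lower cost per unit of output.
Cost per unit of output via L is w/5 = 4.4; via K it is r/2 = 1. K is cheaper.
Producing y = 153 with K alone: L = 0, K = 76.5.

L* = 0, K* = 76.5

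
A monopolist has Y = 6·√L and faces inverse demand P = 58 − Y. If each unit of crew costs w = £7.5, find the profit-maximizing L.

Marginal revenue from the inverse demand is MR = 58 − 2Y.
The marginal product is MP_L = 3·L^(-1/2).
A monopolist hires until marginal revenue product equals the wage: MR·MP_L = w.
At L, Y = 6·√L. Substituting and solving: (58 − 12·√L)·3·L^(-1/2) = 7.5 gives L = 16.

L* = 16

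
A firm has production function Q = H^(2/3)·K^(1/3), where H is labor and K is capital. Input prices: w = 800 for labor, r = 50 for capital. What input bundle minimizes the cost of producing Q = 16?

H* = 8, K* = 64

Cost minimization requires the marginal rate of technical substitution to equal the input-price ratio: MP_H/MP_K = w/r.
Here MP_H/MP_K = (2/3)·(K/H)/(1/3) = 2·(K/H). Setting this equal to 800/50 = 16 gives K = 8H.
Substituting into Q = 16: H^(2/3)·(8H)^(1/3) = 16.
Solving, H = 8 and K = 64.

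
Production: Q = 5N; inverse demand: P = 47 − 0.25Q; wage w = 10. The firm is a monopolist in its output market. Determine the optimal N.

N* = 18

Marginal revenue from the inverse demand is MR = 47 − 0.5Q.
The marginal product is MP_N = 5.
A monopolist hires until marginal revenue product equals the wage: MR·MP_N = w.
(47 − 2.5N)·5 = 10, so N = 18.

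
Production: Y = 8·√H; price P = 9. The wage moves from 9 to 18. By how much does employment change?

From P·MP_H = w with MP_H = 4·H^(-1/2), the labor demand is H(w) = (36/w)^(2).
At w = 9: H = 16. At w = 18: H = 4.
ΔH = 4 − 16 = -12.

ΔH = -12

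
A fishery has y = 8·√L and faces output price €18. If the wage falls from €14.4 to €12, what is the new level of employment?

L* = 36

From P·MP_L = w with MP_L = 4·L^(-1/2), the labor demand is L(w) = (72/w)^(2).
At w = 14.4: L = 25. At w = 12: L = 36.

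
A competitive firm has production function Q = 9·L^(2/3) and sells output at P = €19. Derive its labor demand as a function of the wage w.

MP_L = (2/3)·9·L^(-1/3) = 6·L^(-1/3).
Setting P·MP_L = w: 114·L^(-1/3) = w.
Solving for L: L^(-1/3) = w/114, so L = (114/w)^(3).

L(w) = 1481544/w³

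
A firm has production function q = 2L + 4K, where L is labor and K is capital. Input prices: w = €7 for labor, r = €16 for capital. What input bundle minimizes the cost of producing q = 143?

L* = 71.5, K* = 0

The inputs are perfect substitutes, so the firm uses whichever has the lower cost per unit of output.
Cost per unit of output via L is w/2 = 3.5; via K it is r/4 = 4. L is cheaper.
Producing q = 143 with L alone: L = 71.5, K = 0.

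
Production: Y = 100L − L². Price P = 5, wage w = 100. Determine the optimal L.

L* = 40

The marginal product of L is MP_L = 100 − 2L.
A price-taking firm hires until the value of the marginal product equals the wage: P·MP_L = w, so 5·(100 − 2L) = 100.
Then 100 − 2L = 20, giving L = 40.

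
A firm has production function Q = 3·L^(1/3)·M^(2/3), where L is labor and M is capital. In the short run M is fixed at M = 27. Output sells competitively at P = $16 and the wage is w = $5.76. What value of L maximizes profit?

L* = 125

With M = 27, MP_L = (1/3)·3·L^(-2/3)·27^(2/3) = 9·L^(-2/3).
Profit maximization for a price taker requires P·MP_L = w: 16·9·L^(-2/3) = 5.76.
So L^(-2/3) = 0.04, which gives L = 125.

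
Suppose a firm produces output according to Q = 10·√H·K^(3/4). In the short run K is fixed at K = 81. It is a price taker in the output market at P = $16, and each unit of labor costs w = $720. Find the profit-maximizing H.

H* = 9

With K = 81, MP_H = (1/2)·10·H^(-1/2)·81^(3/4) = 135·H^(-1/2).
Profit maximization for a price taker requires P·MP_H = w: 16·135·H^(-1/2) = 720.
So H^(-1/2) = 1/3, which gives H = 9.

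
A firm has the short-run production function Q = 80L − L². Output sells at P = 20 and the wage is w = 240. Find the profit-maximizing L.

The marginal product of L is MP_L = 80 − 2L.
A price-taking firm hires until the value of the marginal product equals the wage: P·MP_L = w, so 20·(80 − 2L) = 240.
Then 80 − 2L = 12, giving L = 34.

L* = 34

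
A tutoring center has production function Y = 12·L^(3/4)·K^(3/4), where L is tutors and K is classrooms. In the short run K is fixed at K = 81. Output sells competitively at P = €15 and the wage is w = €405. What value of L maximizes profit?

L* = 6561

With K = 81, MP_L = (3/4)·12·L^(-1/4)·81^(3/4) = 243·L^(-1/4).
Profit maximization for a price taker requires P·MP_L = w: 15·243·L^(-1/4) = 405.
So L^(-1/4) = 1/9, which gives L = 6561.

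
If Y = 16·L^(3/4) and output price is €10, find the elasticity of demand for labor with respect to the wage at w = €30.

MP_L = (3/4)·16·L^(-1/4), so P·MP_L = w gives 120·L^(-1/4) = w.
Solving, L(w) = (120/w)^(4). This is a constant-elasticity form: L ∝ w^(−4), so ε = −4.

ε = -4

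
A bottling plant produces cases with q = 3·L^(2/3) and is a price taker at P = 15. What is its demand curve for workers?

MP_L = (2/3)·3·L^(-1/3) = 2·L^(-1/3).
Setting P·MP_L = w: 30·L^(-1/3) = w.
Solving for L: L^(-1/3) = w/30, so L = (30/w)^(3).

L(w) = 27000/w³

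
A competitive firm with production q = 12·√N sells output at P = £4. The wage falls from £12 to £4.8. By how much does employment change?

From P·MP_N = w with MP_N = 6·N^(-1/2), the labor demand is N(w) = (24/w)^(2).
At w = 12: N = 4. At w = 4.8: N = 25.
ΔN = 25 − 4 = 21.

ΔN = 21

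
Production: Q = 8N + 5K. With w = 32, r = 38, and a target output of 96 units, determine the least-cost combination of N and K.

The inputs are perfect substitutes, so the firm uses whichever has the lower cost per unit of output.
Cost per unit of output via N is w/8 = 4; via K it is r/5 = 7.6. N is cheaper.
Producing Q = 96 with N alone: N = 12, K = 0.

N* = 12, K* = 0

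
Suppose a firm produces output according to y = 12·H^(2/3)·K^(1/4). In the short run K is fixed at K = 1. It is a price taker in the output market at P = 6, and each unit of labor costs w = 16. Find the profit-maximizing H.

With K = 1, MP_H = (2/3)·12·H^(-1/3)·1^(1/4) = 8·H^(-1/3).
Profit maximization for a price taker requires P·MP_H = w: 6·8·H^(-1/3) = 16.
So H^(-1/3) = 1/3, which gives H = 27.

H* = 27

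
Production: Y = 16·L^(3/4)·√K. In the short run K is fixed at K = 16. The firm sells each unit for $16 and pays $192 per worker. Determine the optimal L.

L* = 256

With K = 16, MP_L = (3/4)·16·L^(-1/4)·16^(1/2) = 48·L^(-1/4).
Profit maximization for a price taker requires P·MP_L = w: 16·48·L^(-1/4) = 192.
So L^(-1/4) = 0.25, which gives L = 256.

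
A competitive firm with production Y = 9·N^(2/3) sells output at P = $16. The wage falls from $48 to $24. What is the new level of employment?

N* = 64

From P·MP_N = w with MP_N = 6·N^(-1/3), the labor demand is N(w) = (96/w)^(3).
At w = 48: N = 8. At w = 24: N = 64.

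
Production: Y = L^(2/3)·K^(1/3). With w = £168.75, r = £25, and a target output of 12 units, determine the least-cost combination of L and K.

Cost minimization requires the marginal rate of technical substitution to equal the input-price ratio: MP_L/MP_K = w/r.
Here MP_L/MP_K = (2/3)·(K/L)/(1/3) = 2·(K/L). Setting this equal to 168.75/25 = 6.75 gives K = 3.375L.
Substituting into Y = 12: L^(2/3)·(3.375L)^(1/3) = 12.
Solving, L = 8 and K = 27.

L* = 8, K* = 27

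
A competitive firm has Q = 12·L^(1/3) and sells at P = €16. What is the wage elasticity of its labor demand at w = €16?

MP_L = (1/3)·12·L^(-2/3), so P·MP_L = w gives 64·L^(-2/3) = w.
Solving, L(w) = (64/w)^(3/2). This is a constant-elasticity form: L ∝ w^(−3/2), so ε = −3/2.

ε = -1.5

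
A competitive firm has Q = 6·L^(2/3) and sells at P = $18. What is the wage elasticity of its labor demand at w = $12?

ε = -3

MP_L = (2/3)·6·L^(-1/3), so P·MP_L = w gives 72·L^(-1/3) = w.
Solving, L(w) = (72/w)^(3). This is a constant-elasticity form: L ∝ w^(−3), so ε = −3.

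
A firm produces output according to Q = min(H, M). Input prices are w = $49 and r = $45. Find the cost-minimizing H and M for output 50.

With a fixed-proportions technology, the cost-minimizing bundle uses no slack in either input: H = M = Q.
So H = 50 and M = 50.

H* = 50, M* = 50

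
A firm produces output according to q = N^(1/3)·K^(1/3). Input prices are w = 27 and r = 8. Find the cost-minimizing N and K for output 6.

Cost minimization requires the marginal rate of technical substitution to equal the input-price ratio: MP_N/MP_K = w/r.
Here MP_N/MP_K = (1/3)·(K/N)/(1/3) = (K/N). Setting this equal to 27/8 = 3.375 gives K = 3.375N.
Substituting into q = 6: N^(1/3)·(3.375N)^(1/3) = 6.
Solving, N = 8 and K = 27.

N* = 8, K* = 27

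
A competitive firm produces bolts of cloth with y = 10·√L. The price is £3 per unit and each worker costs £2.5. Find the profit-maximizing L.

L* = 36

MP_L = (1/2)·10·L^(-1/2) = 5·L^(-1/2).
Profit maximization for a price taker requires P·MP_L = w: 3·5·L^(-1/2) = 2.5.
So L^(-1/2) = 1/6, which gives L = 36.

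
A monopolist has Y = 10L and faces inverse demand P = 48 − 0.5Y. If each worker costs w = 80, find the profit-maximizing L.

L* = 4

Marginal revenue from the inverse demand is MR = 48 − Y.
The marginal product is MP_L = 10.
A monopolist hires until marginal revenue product equals the wage: MR·MP_L = w.
(48 − 10L)·10 = 80, so L = 4.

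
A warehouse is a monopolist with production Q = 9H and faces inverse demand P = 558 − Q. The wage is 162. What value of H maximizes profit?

Marginal revenue from the inverse demand is MR = 558 − 2Q.
The marginal product is MP_H = 9.
A monopolist hires until marginal revenue product equals the wage: MR·MP_H = w.
(558 − 18H)·9 = 162, so H = 30.

H* = 30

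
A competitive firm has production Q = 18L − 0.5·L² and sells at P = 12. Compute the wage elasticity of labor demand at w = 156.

From P·MP_L = w with MP_L = 18 − L, labor demand is L(w) = 18 − w/12.
dL/dw = −1/(12) = -1/12.
At w = 156, L = 5, so ε = (dL/dw)·(w/L) = (-1/12)·(156/5) = -2.6.

ε = -2.6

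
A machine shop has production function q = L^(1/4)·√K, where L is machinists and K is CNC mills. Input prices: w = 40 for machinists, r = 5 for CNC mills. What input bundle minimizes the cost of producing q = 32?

Cost minimization requires the marginal rate of technical substitution to equal the input-price ratio: MP_L/MP_K = w/r.
Here MP_L/MP_K = (1/4)·(K/L)/(1/2) = 0.5·(K/L). Setting this equal to 40/5 = 8 gives K = 16L.
Substituting into q = 32: L^(1/4)·(16L)^(1/2) = 32.
Solving, L = 16 and K = 256.

L* = 16, K* = 256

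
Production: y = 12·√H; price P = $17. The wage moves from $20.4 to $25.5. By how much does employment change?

From P·MP_H = w with MP_H = 6·H^(-1/2), the labor demand is H(w) = (102/w)^(2).
At w = 20.4: H = 25. At w = 25.5: H = 16.
ΔH = 16 − 25 = -9.

ΔH = -9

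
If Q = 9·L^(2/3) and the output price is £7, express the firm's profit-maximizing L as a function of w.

MP_L = (2/3)·9·L^(-1/3) = 6·L^(-1/3).
Setting P·MP_L = w: 42·L^(-1/3) = w.
Solving for L: L^(-1/3) = w/42, so L = (42/w)^(3).

L(w) = 74088/w³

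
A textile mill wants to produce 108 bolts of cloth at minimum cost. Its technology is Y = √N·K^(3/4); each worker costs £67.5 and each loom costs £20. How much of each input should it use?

N* = 16, K* = 81

Cost minimization requires the marginal rate of technical substitution to equal the input-price ratio: MP_N/MP_K = w/r.
Here MP_N/MP_K = (1/2)·(K/N)/(3/4) = (2/3)·(K/N). Setting this equal to 67.5/20 = 3.375 gives K = 5.0625N.
Substituting into Y = 108: N^(1/2)·(5.0625N)^(3/4) = 108.
Solving, N = 16 and K = 81.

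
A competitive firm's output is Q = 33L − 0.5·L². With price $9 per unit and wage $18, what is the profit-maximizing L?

The marginal product of L is MP_L = 33 − L.
A price-taking firm hires until the value of the marginal product equals the wage: P·MP_L = w, so 9·(33 − L) = 18.
Then 33 − L = 2, giving L = 31.

L* = 31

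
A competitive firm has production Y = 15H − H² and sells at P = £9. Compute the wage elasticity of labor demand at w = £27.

From P·MP_H = w with MP_H = 15 − 2H, labor demand is H(w) = (15 − w/9)/2.
dH/dw = −1/(18) = -1/18.
At w = 27, H = 6, so ε = (dH/dw)·(w/H) = (-1/18)·(27/6) = -0.25.

ε = -0.25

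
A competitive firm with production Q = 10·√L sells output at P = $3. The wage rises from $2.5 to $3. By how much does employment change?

From P·MP_L = w with MP_L = 5·L^(-1/2), the labor demand is L(w) = (15/w)^(2).
At w = 2.5: L = 36. At w = 3: L = 25.
ΔL = 25 − 36 = -11.

ΔL = -11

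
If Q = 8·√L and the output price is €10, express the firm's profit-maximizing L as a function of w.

MP_L = (1/2)·8·L^(-1/2) = 4·L^(-1/2).
Setting P·MP_L = w: 40·L^(-1/2) = w.
Solving for L: L^(-1/2) = w/40, so L = (40/w)^(2).

L(w) = 1600/w²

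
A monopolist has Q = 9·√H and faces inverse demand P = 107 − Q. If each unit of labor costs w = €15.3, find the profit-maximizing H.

H* = 25

Marginal revenue from the inverse demand is MR = 107 − 2Q.
The marginal product is MP_H = 4.5·H^(-1/2).
A monopolist hires until marginal revenue product equals the wage: MR·MP_H = w.
At H, Q = 9·√H. Substituting and solving: (107 − 18·√H)·4.5·H^(-1/2) = 15.3 gives H = 25.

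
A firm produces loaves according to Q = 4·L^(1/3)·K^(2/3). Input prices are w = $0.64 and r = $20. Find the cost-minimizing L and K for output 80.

Cost minimization requires the marginal rate of technical substitution to equal the input-price ratio: MP_L/MP_K = w/r.
Here MP_L/MP_K = (1/3)·(K/L)/(2/3) = 0.5·(K/L). Setting this equal to 0.64/20 = 0.032 gives K = 0.064L.
Substituting into Q = 80: 4·L^(1/3)·(0.064L)^(2/3) = 80.
Solving, L = 125 and K = 8.

L* = 125, K* = 8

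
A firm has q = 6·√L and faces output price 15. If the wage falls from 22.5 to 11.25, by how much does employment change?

From P·MP_L = w with MP_L = 3·L^(-1/2), the labor demand is L(w) = (45/w)^(2).
At w = 22.5: L = 4. At w = 11.25: L = 16.
ΔL = 16 − 4 = 12.

ΔL = 12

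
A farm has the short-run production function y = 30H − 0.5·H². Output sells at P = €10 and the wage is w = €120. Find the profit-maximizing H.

The marginal product of H is MP_H = 30 − H.
A price-taking firm hires until the value of the marginal product equals the wage: P·MP_H = w, so 10·(30 − H) = 120.
Then 30 − H = 12, giving H = 18.

H* = 18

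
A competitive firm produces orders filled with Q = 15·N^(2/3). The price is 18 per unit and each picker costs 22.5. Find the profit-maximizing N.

N* = 512

MP_N = (2/3)·15·N^(-1/3) = 10·N^(-1/3).
Profit maximization for a price taker requires P·MP_N = w: 18·10·N^(-1/3) = 22.5.
So N^(-1/3) = 0.125, which gives N = 512.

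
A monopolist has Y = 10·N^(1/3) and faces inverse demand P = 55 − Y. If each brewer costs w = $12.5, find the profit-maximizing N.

N* = 8

Marginal revenue from the inverse demand is MR = 55 − 2Y.
The marginal product is MP_N = (10/3)·N^(-2/3).
A monopolist hires until marginal revenue product equals the wage: MR·MP_N = w.
At N, Y = 10·N^(1/3). Substituting and solving: (55 − 20·N^(1/3))·(10/3)·N^(-2/3) = 12.5 gives N = 8.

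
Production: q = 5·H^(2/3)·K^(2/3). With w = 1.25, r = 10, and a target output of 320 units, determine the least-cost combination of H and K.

H* = 64, K* = 8

Cost minimization requires the marginal rate of technical substitution to equal the input-price ratio: MP_H/MP_K = w/r.
Here MP_H/MP_K = (2/3)·(K/H)/(2/3) = (K/H). Setting this equal to 1.25/10 = 0.125 gives K = 0.125H.
Substituting into q = 320: 5·H^(2/3)·(0.125H)^(2/3) = 320.
Solving, H = 64 and K = 8.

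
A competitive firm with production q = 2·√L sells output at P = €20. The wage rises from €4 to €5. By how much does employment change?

ΔL = -9

From P·MP_L = w with MP_L = L^(-1/2), the labor demand is L(w) = (20/w)^(2).
At w = 4: L = 25. At w = 5: L = 16.
ΔL = 16 − 25 = -9.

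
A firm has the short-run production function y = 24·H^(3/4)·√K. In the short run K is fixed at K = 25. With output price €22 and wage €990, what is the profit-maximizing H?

H* = 16

With K = 25, MP_H = (3/4)·24·H^(-1/4)·25^(1/2) = 90·H^(-1/4).
Profit maximization for a price taker requires P·MP_H = w: 22·90·H^(-1/4) = 990.
So H^(-1/4) = 0.5, which gives H = 16.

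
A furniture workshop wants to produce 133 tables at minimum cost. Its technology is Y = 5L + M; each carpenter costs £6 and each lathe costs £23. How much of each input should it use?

L* = 26.6, M* = 0

The inputs are perfect substitutes, so the firm uses whichever has the lower cost per unit of output.
Cost per unit of output via L is 1.2; via M it is 23. L is cheaper.
Producing Y = 133 with L alone: L = 26.6, M = 0.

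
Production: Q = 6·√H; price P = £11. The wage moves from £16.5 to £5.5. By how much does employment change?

From P·MP_H = w with MP_H = 3·H^(-1/2), the labor demand is H(w) = (33/w)^(2).
At w = 16.5: H = 4. At w = 5.5: H = 36.
ΔH = 36 − 4 = 32.

ΔH = 32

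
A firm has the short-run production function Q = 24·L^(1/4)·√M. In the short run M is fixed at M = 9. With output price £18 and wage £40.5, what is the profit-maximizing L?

L* = 16

With M = 9, MP_L = (1/4)·24·L^(-3/4)·9^(1/2) = 18·L^(-3/4).
Profit maximization for a price taker requires P·MP_L = w: 18·18·L^(-3/4) = 40.5.
So L^(-3/4) = 0.125, which gives L = 16.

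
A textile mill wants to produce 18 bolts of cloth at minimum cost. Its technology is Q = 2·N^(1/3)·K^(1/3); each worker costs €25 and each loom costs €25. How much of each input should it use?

Cost minimization requires the marginal rate of technical substitution to equal the input-price ratio: MP_N/MP_K = w/r.
Here MP_N/MP_K = (1/3)·(K/N)/(1/3) = (K/N). Setting this equal to 25/25 = 1 gives K = N.
Substituting into Q = 18: 2·N^(1/3)·(N)^(1/3) = 18.
Solving, N = 27 and K = 27.

N* = 27, K* = 27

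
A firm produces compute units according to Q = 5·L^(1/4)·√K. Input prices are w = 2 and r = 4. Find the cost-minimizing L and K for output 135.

Cost minimization requires the marginal rate of technical substitution to equal the input-price ratio: MP_L/MP_K = w/r.
Here MP_L/MP_K = (1/4)·(K/L)/(1/2) = 0.5·(K/L). Setting this equal to 2/4 = 0.5 gives K = L.
Substituting into Q = 135: 5·L^(1/4)·(L)^(1/2) = 135.
Solving, L = 81 and K = 81.

L* = 81, K* = 81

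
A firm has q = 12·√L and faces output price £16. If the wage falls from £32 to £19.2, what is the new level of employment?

L* = 25

From P·MP_L = w with MP_L = 6·L^(-1/2), the labor demand is L(w) = (96/w)^(2).
At w = 32: L = 9. At w = 19.2: L = 25.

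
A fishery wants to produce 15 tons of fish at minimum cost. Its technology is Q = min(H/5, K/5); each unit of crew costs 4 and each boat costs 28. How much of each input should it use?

With a fixed-proportions technology, the cost-minimizing bundle uses no slack in either input: H/5 = K/5 = Q.
So H = 5·15 = 75 and K = 5·15 = 75.

H* = 75, K* = 75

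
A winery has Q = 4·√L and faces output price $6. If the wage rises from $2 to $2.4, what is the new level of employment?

L* = 25

From P·MP_L = w with MP_L = 2·L^(-1/2), the labor demand is L(w) = (12/w)^(2).
At w = 2: L = 36. At w = 2.4: L = 25.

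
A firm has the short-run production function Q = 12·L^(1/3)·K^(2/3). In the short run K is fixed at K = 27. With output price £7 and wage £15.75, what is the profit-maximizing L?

With K = 27, MP_L = (1/3)·12·L^(-2/3)·27^(2/3) = 36·L^(-2/3).
Profit maximization for a price taker requires P·MP_L = w: 7·36·L^(-2/3) = 15.75.
So L^(-2/3) = 0.0625, which gives L = 64.

L* = 64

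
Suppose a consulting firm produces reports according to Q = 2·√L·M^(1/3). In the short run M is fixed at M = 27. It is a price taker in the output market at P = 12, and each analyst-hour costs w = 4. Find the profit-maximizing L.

With M = 27, MP_L = (1/2)·2·L^(-1/2)·27^(1/3) = 3·L^(-1/2).
Profit maximization for a price taker requires P·MP_L = w: 12·3·L^(-1/2) = 4.
So L^(-1/2) = 1/9, which gives L = 81.

L* = 81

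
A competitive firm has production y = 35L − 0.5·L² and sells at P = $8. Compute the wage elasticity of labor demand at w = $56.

ε = -0.25

From P·MP_L = w with MP_L = 35 − L, labor demand is L(w) = 35 − w/8.
dL/dw = −1/(8) = -0.125.
At w = 56, L = 28, so ε = (dL/dw)·(w/L) = (-0.125)·(56/28) = -0.25.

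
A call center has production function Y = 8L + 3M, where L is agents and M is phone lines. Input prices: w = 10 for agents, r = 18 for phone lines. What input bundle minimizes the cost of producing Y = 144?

L* = 18, M* = 0

The inputs are perfect substitutes, so the firm uses whichever has the lower cost per unit of output.
Cost per unit of output via L is w/8 = 1.25; via M it is r/3 = 6. L is cheaper.
Producing Y = 144 with L alone: L = 18, M = 0.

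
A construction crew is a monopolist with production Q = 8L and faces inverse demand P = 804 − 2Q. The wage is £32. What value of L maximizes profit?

Marginal revenue from the inverse demand is MR = 804 − 4Q.
The marginal product is MP_L = 8.
A monopolist hires until marginal revenue product equals the wage: MR·MP_L = w.
(804 − 32L)·8 = 32, so L = 25.

L* = 25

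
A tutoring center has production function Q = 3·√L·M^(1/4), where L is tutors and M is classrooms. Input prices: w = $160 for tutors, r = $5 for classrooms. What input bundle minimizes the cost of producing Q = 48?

L* = 16, M* = 256

Cost minimization requires the marginal rate of technical substitution to equal the input-price ratio: MP_L/MP_M = w/r.
Here MP_L/MP_M = (1/2)·(M/L)/(1/4) = 2·(M/L). Setting this equal to 160/5 = 32 gives M = 16L.
Substituting into Q = 48: 3·L^(1/2)·(16L)^(1/4) = 48.
Solving, L = 16 and M = 256.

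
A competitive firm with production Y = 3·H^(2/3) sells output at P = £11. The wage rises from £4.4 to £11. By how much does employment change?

ΔH = -117

From P·MP_H = w with MP_H = 2·H^(-1/3), the labor demand is H(w) = (22/w)^(3).
At w = 4.4: H = 125. At w = 11: H = 8.
ΔH = 8 − 125 = -117.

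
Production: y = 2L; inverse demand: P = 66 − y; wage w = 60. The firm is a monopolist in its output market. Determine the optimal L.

Marginal revenue from the inverse demand is MR = 66 − 2y.
The marginal product is MP_L = 2.
A monopolist hires until marginal revenue product equals the wage: MR·MP_L = w.
(66 − 4L)·2 = 60, so L = 9.

L* = 9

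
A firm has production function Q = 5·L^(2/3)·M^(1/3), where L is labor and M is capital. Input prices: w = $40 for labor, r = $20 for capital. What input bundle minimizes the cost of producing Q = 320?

L* = 64, M* = 64

Cost minimization requires the marginal rate of technical substitution to equal the input-price ratio: MP_L/MP_M = w/r.
Here MP_L/MP_M = (2/3)·(M/L)/(1/3) = 2·(M/L). Setting this equal to 40/20 = 2 gives M = L.
Substituting into Q = 320: 5·L^(2/3)·(L)^(1/3) = 320.
Solving, L = 64 and M = 64.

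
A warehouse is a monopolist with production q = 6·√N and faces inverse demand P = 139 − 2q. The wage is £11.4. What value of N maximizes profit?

N* = 25

Marginal revenue from the inverse demand is MR = 139 − 4q.
The marginal product is MP_N = 3·N^(-1/2).
A monopolist hires until marginal revenue product equals the wage: MR·MP_N = w.
At N, q = 6·√N. Substituting and solving: (139 − 24·√N)·3·N^(-1/2) = 11.4 gives N = 25.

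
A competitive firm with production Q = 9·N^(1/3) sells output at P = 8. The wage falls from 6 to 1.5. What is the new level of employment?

From P·MP_N = w with MP_N = 3·N^(-2/3), the labor demand is N(w) = (24/w)^(3/2).
At w = 6: N = 8. At w = 1.5: N = 64.

N* = 64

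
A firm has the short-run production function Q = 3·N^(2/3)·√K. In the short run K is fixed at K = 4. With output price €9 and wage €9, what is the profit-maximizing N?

With K = 4, MP_N = (2/3)·3·N^(-1/3)·4^(1/2) = 4·N^(-1/3).
Profit maximization for a price taker requires P·MP_N = w: 9·4·N^(-1/3) = 9.
So N^(-1/3) = 0.25, which gives N = 64.

N* = 64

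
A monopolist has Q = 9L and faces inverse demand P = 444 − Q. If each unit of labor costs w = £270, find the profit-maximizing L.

Marginal revenue from the inverse demand is MR = 444 − 2Q.
The marginal product is MP_L = 9.
A monopolist hires until marginal revenue product equals the wage: MR·MP_L = w.
(444 − 18L)·9 = 270, so L = 23.

L* = 23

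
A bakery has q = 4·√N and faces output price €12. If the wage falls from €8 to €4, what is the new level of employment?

N* = 36

From P·MP_N = w with MP_N = 2·N^(-1/2), the labor demand is N(w) = (24/w)^(2).
At w = 8: N = 9. At w = 4: N = 36.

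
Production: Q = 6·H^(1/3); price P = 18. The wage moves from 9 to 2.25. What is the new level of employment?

From P·MP_H = w with MP_H = 2·H^(-2/3), the labor demand is H(w) = (36/w)^(3/2).
At w = 9: H = 8. At w = 2.25: H = 64.

H* = 64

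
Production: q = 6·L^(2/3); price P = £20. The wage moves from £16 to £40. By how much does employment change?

From P·MP_L = w with MP_L = 4·L^(-1/3), the labor demand is L(w) = (80/w)^(3).
At w = 16: L = 125. At w = 40: L = 8.
ΔL = 8 − 125 = -117.

ΔL = -117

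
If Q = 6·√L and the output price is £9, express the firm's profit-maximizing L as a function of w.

L(w) = 729/w²

MP_L = (1/2)·6·L^(-1/2) = 3·L^(-1/2).
Setting P·MP_L = w: 27·L^(-1/2) = w.
Solving for L: L^(-1/2) = w/27, so L = (27/w)^(2).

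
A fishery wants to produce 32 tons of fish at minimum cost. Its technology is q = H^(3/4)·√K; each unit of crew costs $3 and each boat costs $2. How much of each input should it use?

Cost minimization requires the marginal rate of technical substitution to equal the input-price ratio: MP_H/MP_K = w/r.
Here MP_H/MP_K = (3/4)·(K/H)/(1/2) = 1.5·(K/H). Setting this equal to 3/2 = 1.5 gives K = H.
Substituting into q = 32: H^(3/4)·(H)^(1/2) = 32.
Solving, H = 16 and K = 16.

H* = 16, K* = 16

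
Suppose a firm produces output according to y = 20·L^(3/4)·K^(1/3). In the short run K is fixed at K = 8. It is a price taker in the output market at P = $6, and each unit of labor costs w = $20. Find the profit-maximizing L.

With K = 8, MP_L = (3/4)·20·L^(-1/4)·8^(1/3) = 30·L^(-1/4).
Profit maximization for a price taker requires P·MP_L = w: 6·30·L^(-1/4) = 20.
So L^(-1/4) = 1/9, which gives L = 6561.

L* = 6561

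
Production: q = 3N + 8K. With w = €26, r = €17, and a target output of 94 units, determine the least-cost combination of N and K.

N* = 0, K* = 11.75

The inputs are perfect substitutes, so the firm uses whichever has the lower cost per unit of output.
Cost per unit of output via N is w/3 = 26/3; via K it is r/8 = 2.125. K is cheaper.
Producing q = 94 with K alone: N = 0, K = 11.75.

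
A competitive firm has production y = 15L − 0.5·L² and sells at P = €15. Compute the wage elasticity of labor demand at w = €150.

ε = -2

From P·MP_L = w with MP_L = 15 − L, labor demand is L(w) = 15 − w/15.
dL/dw = −1/(15) = -1/15.
At w = 150, L = 5, so ε = (dL/dw)·(w/L) = (-1/15)·(150/5) = -2.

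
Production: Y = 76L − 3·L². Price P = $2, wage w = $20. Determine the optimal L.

The marginal product of L is MP_L = 76 − 6L.
A price-taking firm hires until the value of the marginal product equals the wage: P·MP_L = w, so 2·(76 − 6L) = 20.
Then 76 − 6L = 10, giving L = 11.

L* = 11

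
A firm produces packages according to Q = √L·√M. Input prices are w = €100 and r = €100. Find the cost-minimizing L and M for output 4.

L* = 4, M* = 4

Cost minimization requires the marginal rate of technical substitution to equal the input-price ratio: MP_L/MP_M = w/r.
Here MP_L/MP_M = (1/2)·(M/L)/(1/2) = (M/L). Setting this equal to 100/100 = 1 gives M = L.
Substituting into Q = 4: L^(1/2)·(L)^(1/2) = 4.
Solving, L = 4 and M = 4.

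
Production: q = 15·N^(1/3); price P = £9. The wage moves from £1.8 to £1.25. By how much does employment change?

From P·MP_N = w with MP_N = 5·N^(-2/3), the labor demand is N(w) = (45/w)^(3/2).
At w = 1.8: N = 125. At w = 1.25: N = 216.
ΔN = 216 − 125 = 91.

ΔN = 91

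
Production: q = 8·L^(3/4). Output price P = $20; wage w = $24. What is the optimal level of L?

L* = 625

MP_L = (3/4)·8·L^(-1/4) = 6·L^(-1/4).
Profit maximization for a price taker requires P·MP_L = w: 20·6·L^(-1/4) = 24.
So L^(-1/4) = 0.2, which gives L = 625.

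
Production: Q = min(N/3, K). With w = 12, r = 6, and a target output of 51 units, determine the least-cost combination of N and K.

With a fixed-proportions technology, the cost-minimizing bundle uses no slack in either input: N/3 = K = Q.
So N = 3·51 = 153 and K = 51.

N* = 153, K* = 51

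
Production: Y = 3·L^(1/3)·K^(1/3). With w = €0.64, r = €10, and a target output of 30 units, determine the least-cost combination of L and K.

Cost minimization requires the marginal rate of technical substitution to equal the input-price ratio: MP_L/MP_K = w/r.
Here MP_L/MP_K = (1/3)·(K/L)/(1/3) = (K/L). Setting this equal to 0.64/10 = 0.064 gives K = 0.064L.
Substituting into Y = 30: 3·L^(1/3)·(0.064L)^(1/3) = 30.
Solving, L = 125 and K = 8.

L* = 125, K* = 8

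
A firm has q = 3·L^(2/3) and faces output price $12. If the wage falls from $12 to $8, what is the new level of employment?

L* = 27

From P·MP_L = w with MP_L = 2·L^(-1/3), the labor demand is L(w) = (24/w)^(3).
At w = 12: L = 8. At w = 8: L = 27.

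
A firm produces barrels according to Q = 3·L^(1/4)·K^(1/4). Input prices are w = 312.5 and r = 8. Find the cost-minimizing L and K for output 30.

L* = 16, K* = 625

Cost minimization requires the marginal rate of technical substitution to equal the input-price ratio: MP_L/MP_K = w/r.
Here MP_L/MP_K = (1/4)·(K/L)/(1/4) = (K/L). Setting this equal to 312.5/8 = 39.0625 gives K = 39.0625L.
Substituting into Q = 30: 3·L^(1/4)·(39.0625L)^(1/4) = 30.
Solving, L = 16 and K = 625.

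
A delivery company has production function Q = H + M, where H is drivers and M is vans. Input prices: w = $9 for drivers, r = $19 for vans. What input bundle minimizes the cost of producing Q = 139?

H* = 139, M* = 0

The inputs are perfect substitutes, so the firm uses whichever has the lower cost per unit of output.
Cost per unit of output via H is 9; via M it is 19. H is cheaper.
Producing Q = 139 with H alone: H = 139, M = 0.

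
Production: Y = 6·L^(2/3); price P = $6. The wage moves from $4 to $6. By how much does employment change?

From P·MP_L = w with MP_L = 4·L^(-1/3), the labor demand is L(w) = (24/w)^(3).
At w = 4: L = 216. At w = 6: L = 64.
ΔL = 64 − 216 = -152.

ΔL = -152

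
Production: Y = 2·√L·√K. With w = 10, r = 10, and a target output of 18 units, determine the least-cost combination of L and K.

L* = 9, K* = 9

Cost minimization requires the marginal rate of technical substitution to equal the input-price ratio: MP_L/MP_K = w/r.
Here MP_L/MP_K = (1/2)·(K/L)/(1/2) = (K/L). Setting this equal to 10/10 = 1 gives K = L.
Substituting into Y = 18: 2·L^(1/2)·(L)^(1/2) = 18.
Solving, L = 9 and K = 9.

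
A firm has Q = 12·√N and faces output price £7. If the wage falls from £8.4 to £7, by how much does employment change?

From P·MP_N = w with MP_N = 6·N^(-1/2), the labor demand is N(w) = (42/w)^(2).
At w = 8.4: N = 25. At w = 7: N = 36.
ΔN = 36 − 25 = 11.

ΔN = 11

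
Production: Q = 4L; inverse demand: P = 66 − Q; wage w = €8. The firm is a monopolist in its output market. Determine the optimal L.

L* = 8

Marginal revenue from the inverse demand is MR = 66 − 2Q.
The marginal product is MP_L = 4.
A monopolist hires until marginal revenue product equals the wage: MR·MP_L = w.
(66 − 8L)·4 = 8, so L = 8.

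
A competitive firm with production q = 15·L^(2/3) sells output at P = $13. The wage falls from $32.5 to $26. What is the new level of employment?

L* = 125

From P·MP_L = w with MP_L = 10·L^(-1/3), the labor demand is L(w) = (130/w)^(3).
At w = 32.5: L = 64. At w = 26: L = 125.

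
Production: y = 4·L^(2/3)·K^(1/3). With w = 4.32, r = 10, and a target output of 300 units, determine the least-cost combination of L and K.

Cost minimization requires the marginal rate of technical substitution to equal the input-price ratio: MP_L/MP_K = w/r.
Here MP_L/MP_K = (2/3)·(K/L)/(1/3) = 2·(K/L). Setting this equal to 4.32/10 = 0.432 gives K = 0.216L.
Substituting into y = 300: 4·L^(2/3)·(0.216L)^(1/3) = 300.
Solving, L = 125 and K = 27.

L* = 125, K* = 27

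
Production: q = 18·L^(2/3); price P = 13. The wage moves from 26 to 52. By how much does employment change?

ΔL = -189

From P·MP_L = w with MP_L = 12·L^(-1/3), the labor demand is L(w) = (156/w)^(3).
At w = 26: L = 216. At w = 52: L = 27.
ΔL = 27 − 216 = -189.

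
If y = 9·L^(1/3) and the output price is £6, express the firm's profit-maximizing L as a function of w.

L(w) = (18/w)^(3/2)

MP_L = (1/3)·9·L^(-2/3) = 3·L^(-2/3).
Setting P·MP_L = w: 18·L^(-2/3) = w.
Solving for L: L^(-2/3) = w/18, so L = (18/w)^(3/2).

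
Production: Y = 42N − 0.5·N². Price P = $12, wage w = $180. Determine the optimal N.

N* = 27

The marginal product of N is MP_N = 42 − N.
A price-taking firm hires until the value of the marginal product equals the wage: P·MP_N = w, so 12·(42 − N) = 180.
Then 42 − N = 15, giving N = 27.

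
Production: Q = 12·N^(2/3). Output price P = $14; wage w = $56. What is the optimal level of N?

N* = 8

MP_N = (2/3)·12·N^(-1/3) = 8·N^(-1/3).
Profit maximization for a price taker requires P·MP_N = w: 14·8·N^(-1/3) = 56.
So N^(-1/3) = 0.5, which gives N = 8.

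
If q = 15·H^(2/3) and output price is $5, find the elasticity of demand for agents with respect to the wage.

MP_H = (2/3)·15·H^(-1/3), so P·MP_H = w gives 50·H^(-1/3) = w.
Solving, H(w) = (50/w)^(3). This is a constant-elasticity form: H ∝ w^(−3), so ε = −3.

ε = -3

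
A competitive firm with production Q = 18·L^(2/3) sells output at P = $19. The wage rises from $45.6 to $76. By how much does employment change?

ΔL = -98

From P·MP_L = w with MP_L = 12·L^(-1/3), the labor demand is L(w) = (228/w)^(3).
At w = 45.6: L = 125. At w = 76: L = 27.
ΔL = 27 − 125 = -98.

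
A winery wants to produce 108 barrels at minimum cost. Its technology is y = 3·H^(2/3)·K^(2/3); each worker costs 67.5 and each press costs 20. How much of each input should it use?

Cost minimization requires the marginal rate of technical substitution to equal the input-price ratio: MP_H/MP_K = w/r.
Here MP_H/MP_K = (2/3)·(K/H)/(2/3) = (K/H). Setting this equal to 67.5/20 = 3.375 gives K = 3.375H.
Substituting into y = 108: 3·H^(2/3)·(3.375H)^(2/3) = 108.
Solving, H = 8 and K = 27.

H* = 8, K* = 27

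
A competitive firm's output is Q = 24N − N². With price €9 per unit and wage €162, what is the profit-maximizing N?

The marginal product of N is MP_N = 24 − 2N.
A price-taking firm hires until the value of the marginal product equals the wage: P·MP_N = w, so 9·(24 − 2N) = 162.
Then 24 − 2N = 18, giving N = 3.

N* = 3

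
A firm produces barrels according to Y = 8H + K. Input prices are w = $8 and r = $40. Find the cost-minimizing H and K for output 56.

The inputs are perfect substitutes, so the firm uses whichever has the lower cost per unit of output.
Cost per unit of output via H is 1; via K it is 40. H is cheaper.
Producing Y = 56 with H alone: H = 7, K = 0.

H* = 7, K* = 0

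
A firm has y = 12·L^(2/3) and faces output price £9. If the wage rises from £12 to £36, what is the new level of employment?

From P·MP_L = w with MP_L = 8·L^(-1/3), the labor demand is L(w) = (72/w)^(3).
At w = 12: L = 216. At w = 36: L = 8.

L* = 8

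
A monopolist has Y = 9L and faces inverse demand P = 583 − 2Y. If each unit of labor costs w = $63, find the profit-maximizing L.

Marginal revenue from the inverse demand is MR = 583 − 4Y.
The marginal product is MP_L = 9.
A monopolist hires until marginal revenue product equals the wage: MR·MP_L = w.
(583 − 36L)·9 = 63, so L = 16.

L* = 16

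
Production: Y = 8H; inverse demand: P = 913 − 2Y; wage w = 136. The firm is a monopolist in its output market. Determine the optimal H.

Marginal revenue from the inverse demand is MR = 913 − 4Y.
The marginal product is MP_H = 8.
A monopolist hires until marginal revenue product equals the wage: MR·MP_H = w.
(913 − 32H)·8 = 136, so H = 28.

H* = 28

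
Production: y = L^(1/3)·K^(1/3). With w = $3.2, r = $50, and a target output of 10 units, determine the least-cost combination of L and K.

Cost minimization requires the marginal rate of technical substitution to equal the input-price ratio: MP_L/MP_K = w/r.
Here MP_L/MP_K = (1/3)·(K/L)/(1/3) = (K/L). Setting this equal to 3.2/50 = 0.064 gives K = 0.064L.
Substituting into y = 10: L^(1/3)·(0.064L)^(1/3) = 10.
Solving, L = 125 and K = 8.

L* = 125, K* = 8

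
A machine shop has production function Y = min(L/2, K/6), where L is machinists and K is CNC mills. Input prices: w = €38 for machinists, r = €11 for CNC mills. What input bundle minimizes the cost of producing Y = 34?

L* = 68, K* = 204

With a fixed-proportions technology, the cost-minimizing bundle uses no slack in either input: L/2 = K/6 = Y.
So L = 2·34 = 68 and K = 6·34 = 204.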